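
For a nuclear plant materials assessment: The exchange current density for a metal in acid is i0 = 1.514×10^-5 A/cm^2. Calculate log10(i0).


i0 = 1.514×10^-5 A/cm^2
log10(i0) = -4.82

-4.82


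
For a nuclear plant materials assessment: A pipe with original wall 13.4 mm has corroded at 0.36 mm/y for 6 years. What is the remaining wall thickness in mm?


Remaining wall = original − CR × time
t = 13.4 − 0.36*6 = 13.4 − 2.16 = 11.24 mm

11.24 mm


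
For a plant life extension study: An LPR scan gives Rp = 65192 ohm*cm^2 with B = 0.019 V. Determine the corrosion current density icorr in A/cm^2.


Apply the Stern-Geary relation: icorr = B / Rp
icorr = 0.019 / 65192 = 2.914×10^-7 A/cm^2

2.914×10^-7 A/cm^2


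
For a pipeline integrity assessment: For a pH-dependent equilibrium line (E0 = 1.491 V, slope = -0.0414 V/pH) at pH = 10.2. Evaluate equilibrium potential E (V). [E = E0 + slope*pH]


Apply the Pourbaix line equation: E = E0 + slope*pH
E = 1.491 + (-0.0414)*10.2 = 1.491 + (-0.42228) = 1.06872 V
Rounded to 3 decimal places: E = 1.069 V

1.069 V


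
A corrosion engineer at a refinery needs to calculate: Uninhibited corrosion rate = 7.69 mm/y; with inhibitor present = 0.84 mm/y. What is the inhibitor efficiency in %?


Apply the inhibitor-efficiency definition: IE = (CR_blank − CR_inh)/CR_blank × 100
IE = (7.69 − 0.84) / 7.69 × 100
IE = 6.85 / 7.69 × 100 = 89.1 %

89.1 %


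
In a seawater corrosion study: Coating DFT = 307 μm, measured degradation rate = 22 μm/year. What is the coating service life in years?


Service life = thickness / degradation rate
Life = 307 / 22 = 14.0 years

14.0 years


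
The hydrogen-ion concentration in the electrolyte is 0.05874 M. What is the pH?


pH = −log10[H+]
pH = −log10(0.05874) = 1.23

1.23


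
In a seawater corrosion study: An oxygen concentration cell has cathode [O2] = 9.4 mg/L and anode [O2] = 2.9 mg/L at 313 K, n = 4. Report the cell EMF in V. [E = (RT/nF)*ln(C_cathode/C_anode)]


Apply the Nernst concentration-cell relation: E = (RT/nF)*ln(C_cathode/C_anode)
RT/nF = 8.314*313/(4*96485) = 0.00674271 V
ln(9.4/2.9) = 1.176
E = 0.00674271 * 1.176 = 0.00793 V

0.00793 V


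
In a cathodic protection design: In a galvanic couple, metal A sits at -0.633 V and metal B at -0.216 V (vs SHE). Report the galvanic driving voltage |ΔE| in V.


Driving voltage is the absolute potential difference.
|ΔE| = |-0.633 − (-0.216)| = 0.417 V

0.417 V


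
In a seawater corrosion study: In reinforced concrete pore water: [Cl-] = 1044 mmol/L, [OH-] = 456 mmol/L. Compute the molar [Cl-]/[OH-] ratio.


Threshold parameter = [Cl-] / [OH-] (molar basis; both in mmol/L, so units cancel)
Ratio = 1044 / 456 = 2.29

2.29


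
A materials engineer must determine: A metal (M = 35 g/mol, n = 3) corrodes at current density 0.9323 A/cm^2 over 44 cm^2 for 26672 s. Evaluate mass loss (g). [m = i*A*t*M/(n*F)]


Apply Faraday's law: m = i*A*t*M / (n*F)
Total charge passed Q = i*A*t = 0.9323*44*26672 = 1094117.4464 C
m = Q*M/(n*F) = 1094117.4464*35/(3*96485) = 132.297 g

132.297 g


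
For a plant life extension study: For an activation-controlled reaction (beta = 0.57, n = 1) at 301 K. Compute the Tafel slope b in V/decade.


Apply the Tafel slope relation: b = 2.303*R*T/(beta*n*F)
Numerator: 2.303 * 8.314 * 301 = 5763.29
Denominator: 0.57 * 1 * 96485 = 54996.45
b = 5763.29 / 54996.45 = 0.1048 V/decade

0.1048 V/decade


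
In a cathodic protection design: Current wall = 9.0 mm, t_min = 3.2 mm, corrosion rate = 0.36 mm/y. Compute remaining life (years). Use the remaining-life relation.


Apply the remaining-life relation: RL = (t_current − t_min) / CR
RL = (9.0 − 3.2) / 0.36 = 5.8 / 0.36 = 16.1 years

16.1 years


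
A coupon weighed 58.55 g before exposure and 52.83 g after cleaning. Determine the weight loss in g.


Weight loss = initial − final
WL = 58.55 − 52.83 = 5.72 g

5.72 g


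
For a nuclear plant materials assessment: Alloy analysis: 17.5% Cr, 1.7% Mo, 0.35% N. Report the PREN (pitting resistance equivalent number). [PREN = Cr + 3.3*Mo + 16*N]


Apply the PREN formula: PREN = Cr + 3.3*Mo + 16*N
PREN = 17.5 + 3.3*1.7 + 16*0.35
PREN = 17.5 + 5.61 + 5.6 = 28.71

28.71


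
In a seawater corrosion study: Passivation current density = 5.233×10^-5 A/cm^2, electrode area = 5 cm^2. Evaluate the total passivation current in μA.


I = i_pass * A, then convert A → μA (×10^6)
I = 5.233×10^-5 * 5 * 10^6 = 261.65 μA

261.65 μA


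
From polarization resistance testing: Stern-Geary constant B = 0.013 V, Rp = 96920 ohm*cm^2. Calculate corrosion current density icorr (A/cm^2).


Apply the Stern-Geary relation: icorr = B / Rp
icorr = 0.013 / 96920 = 1.341×10^-7 A/cm^2

1.341×10^-7 A/cm^2


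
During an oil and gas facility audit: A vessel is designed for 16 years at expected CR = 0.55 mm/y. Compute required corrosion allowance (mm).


Corrosion allowance = CR × design life
CA = 0.55 * 16 = 8.8 mm

8.8 mm


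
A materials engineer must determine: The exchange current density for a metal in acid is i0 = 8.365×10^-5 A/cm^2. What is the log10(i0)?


i0 = 8.365×10^-5 A/cm^2
log10(i0) = -4.078

-4.078


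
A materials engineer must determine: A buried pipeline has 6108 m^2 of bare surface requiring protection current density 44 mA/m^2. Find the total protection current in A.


I = area * current density, then convert mA → A (÷1000)
I = 6108 * 44 / 1000 = 268.75 A

268.75 A


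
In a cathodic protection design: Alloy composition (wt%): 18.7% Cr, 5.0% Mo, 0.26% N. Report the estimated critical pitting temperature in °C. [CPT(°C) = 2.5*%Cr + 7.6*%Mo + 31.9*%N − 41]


Apply the ASTM G48 empirical CPT estimate: CPT(°C) = 2.5*%Cr + 7.6*%Mo + 31.9*%N − 41
2.5*18.7 = 46.75; 7.6*5.0 = 38; 31.9*0.26 = 8.294
CPT = 46.75 + 38 + 8.294 − 41 = 52.044 °C
Rounded to 0.1 °C: CPT ≈ 52.0 °C

52.0 °C


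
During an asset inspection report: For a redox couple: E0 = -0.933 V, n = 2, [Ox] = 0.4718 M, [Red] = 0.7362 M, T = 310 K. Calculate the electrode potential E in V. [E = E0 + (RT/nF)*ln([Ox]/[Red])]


Apply the Nernst equation: E = E0 + (RT/nF)*ln([Ox]/[Red])
Step 1: RT/nF = 8.314*310/(2*96485) = 0.01335617 V
Step 2: [Ox]/[Red] = 0.4718/0.7362 = 0.640858
Step 3: ln(0.640858) = -0.444947
Step 4: correction = 0.01335617 * -0.444947 = -0.006 V
E = -0.933 + -0.006 = -0.939 V

-0.939 V


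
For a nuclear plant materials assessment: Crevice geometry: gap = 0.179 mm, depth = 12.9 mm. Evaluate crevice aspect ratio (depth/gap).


Aspect ratio = depth / gap
Ratio = 12.9 / 0.179 = 72.1

72.1


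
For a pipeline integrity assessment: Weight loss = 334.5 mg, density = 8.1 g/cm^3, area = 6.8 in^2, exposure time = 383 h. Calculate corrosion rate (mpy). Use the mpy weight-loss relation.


Apply the mpy weight-loss relation: CR = 534 * W / (D * A * T)
Numerator: 534 * 334.5 = 178623.0
Denominator: 8.1 * 6.8 * 383 = 21095.64
CR = 178623.0 / 21095.64 = 8.467 mpy

8.467 mpy


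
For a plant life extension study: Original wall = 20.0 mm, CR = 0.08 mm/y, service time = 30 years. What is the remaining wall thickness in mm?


Remaining wall = original − CR × time
t = 20.0 − 0.08*30 = 20.0 − 2.4 = 17.6 mm

17.6 mm


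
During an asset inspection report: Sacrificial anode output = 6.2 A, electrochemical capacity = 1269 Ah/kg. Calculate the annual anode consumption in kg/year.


Annual consumption = current * hours per year / capacity
Rate = 6.2 * 8760 / 1269 = 42.8 kg/year

42.8 kg/year


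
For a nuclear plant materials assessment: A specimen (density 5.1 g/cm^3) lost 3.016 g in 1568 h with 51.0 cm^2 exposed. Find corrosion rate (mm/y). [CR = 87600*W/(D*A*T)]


Apply the mm/y weight-loss relation: CR = 87600 * W / (D * A * T)
Numerator: 87600 * 3.016 = 264201.6
Denominator: 5.1 * 51.0 * 1568 = 407836.8
CR = 264201.6 / 407836.8 = 0.64781 mm/y

0.64781 mm/y


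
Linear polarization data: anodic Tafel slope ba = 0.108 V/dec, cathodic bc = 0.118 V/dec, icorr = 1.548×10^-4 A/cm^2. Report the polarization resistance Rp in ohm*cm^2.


Apply the Stern-Geary equation: Rp = ba*bc / (2.303*icorr*(ba+bc))
ba*bc = 0.108*0.118 = 0.012744
ba+bc = 0.226; 2.303*icorr*(ba+bc) = 2.303*1.548×10^-4*0.226 = 8.0569994×10^-5
Rp = 0.012744 / 8.0569994×10^-5 = 158.17 ohm*cm^2

158.17 ohm*cm^2


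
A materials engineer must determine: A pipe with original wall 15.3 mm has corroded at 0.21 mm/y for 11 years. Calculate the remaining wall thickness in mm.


Remaining wall = original − CR × time
t = 15.3 − 0.21*11 = 15.3 − 2.31 = 12.99 mm

12.99 mm


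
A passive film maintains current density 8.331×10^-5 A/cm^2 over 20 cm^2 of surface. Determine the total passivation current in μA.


I = i_pass * A, then convert A → μA (×10^6)
I = 8.331×10^-5 * 20 * 10^6 = 1666.2 μA

1666.2 μA


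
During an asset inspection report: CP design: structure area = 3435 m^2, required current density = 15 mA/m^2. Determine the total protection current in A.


I = area * current density, then convert mA → A (÷1000)
I = 3435 * 15 / 1000 = 51.53 A

51.53 A


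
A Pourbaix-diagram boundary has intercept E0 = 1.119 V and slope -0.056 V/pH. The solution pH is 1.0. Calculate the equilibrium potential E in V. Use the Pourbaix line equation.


Apply the Pourbaix line equation: E = E0 + slope*pH
E = 1.119 + (-0.056)*1.0 = 1.119 + (-0.056) = 1.063 V
Rounded to 4 decimal places: E = 1.0630 V

1.0630 V


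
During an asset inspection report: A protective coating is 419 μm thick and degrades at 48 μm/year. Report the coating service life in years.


Service life = thickness / degradation rate
Life = 419 / 48 = 8.7 years

8.7 years


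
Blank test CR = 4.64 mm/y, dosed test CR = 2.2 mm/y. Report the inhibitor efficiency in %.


Apply the inhibitor-efficiency definition: IE = (CR_blank − CR_inh)/CR_blank × 100
IE = (4.64 − 2.2) / 4.64 × 100
IE = 2.44 / 4.64 × 100 = 52.6 %

52.6 %


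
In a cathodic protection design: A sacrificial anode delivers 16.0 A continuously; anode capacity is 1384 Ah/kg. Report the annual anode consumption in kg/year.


Annual consumption = current * hours per year / capacity
Rate = 16.0 * 8760 / 1384 = 101.3 kg/year

101.3 kg/year


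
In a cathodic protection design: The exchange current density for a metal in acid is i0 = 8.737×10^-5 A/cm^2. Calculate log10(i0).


i0 = 8.737×10^-5 A/cm^2
log10(i0) = -4.059

-4.059


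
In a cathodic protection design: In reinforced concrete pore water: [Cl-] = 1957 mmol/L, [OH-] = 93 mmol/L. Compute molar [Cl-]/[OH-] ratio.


Threshold parameter = [Cl-] / [OH-] (molar basis; both in mmol/L, so units cancel)
Ratio = 1957 / 93 = 21.04

21.04


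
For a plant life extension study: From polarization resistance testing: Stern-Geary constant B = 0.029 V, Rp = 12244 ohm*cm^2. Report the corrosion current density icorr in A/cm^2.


Apply the Stern-Geary relation: icorr = B / Rp
icorr = 0.029 / 12244 = 2.369×10^-6 A/cm^2

2.369×10^-6 A/cm^2


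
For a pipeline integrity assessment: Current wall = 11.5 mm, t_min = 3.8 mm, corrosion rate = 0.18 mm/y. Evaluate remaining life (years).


Apply the remaining-life relation: RL = (t_current − t_min) / CR
RL = (11.5 − 3.8) / 0.18 = 7.7 / 0.18 = 42.8 years

42.8 years


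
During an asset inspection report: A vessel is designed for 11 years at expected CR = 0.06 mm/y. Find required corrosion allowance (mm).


Corrosion allowance = CR × design life
CA = 0.06 * 11 = 0.66 mm

0.66 mm


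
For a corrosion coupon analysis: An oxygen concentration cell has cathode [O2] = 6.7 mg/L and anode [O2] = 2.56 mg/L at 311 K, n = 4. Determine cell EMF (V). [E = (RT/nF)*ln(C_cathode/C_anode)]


Apply the Nernst concentration-cell relation: E = (RT/nF)*ln(C_cathode/C_anode)
RT/nF = 8.314*311/(4*96485) = 0.00669963 V
ln(6.7/2.56) = 0.9621
E = 0.00669963 * 0.9621 = 0.00645 V

0.00645 V


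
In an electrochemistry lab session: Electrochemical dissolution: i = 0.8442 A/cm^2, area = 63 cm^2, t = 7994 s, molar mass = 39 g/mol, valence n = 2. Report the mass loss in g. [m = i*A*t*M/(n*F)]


Apply Faraday's law: m = i*A*t*M / (n*F)
Total charge passed Q = i*A*t = 0.8442*63*7994 = 425157.6924 C
m = Q*M/(n*F) = 425157.6924*39/(2*96485) = 85.926 g

85.926 g


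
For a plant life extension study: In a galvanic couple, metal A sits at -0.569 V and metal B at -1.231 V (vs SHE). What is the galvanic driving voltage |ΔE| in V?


Driving voltage is the absolute potential difference.
|ΔE| = |-0.569 − (-1.231)| = 0.662 V

0.662 V


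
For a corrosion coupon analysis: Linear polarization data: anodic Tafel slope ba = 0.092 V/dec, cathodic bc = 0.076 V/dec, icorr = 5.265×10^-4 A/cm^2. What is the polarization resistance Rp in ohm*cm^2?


Apply the Stern-Geary equation: Rp = ba*bc / (2.303*icorr*(ba+bc))
ba*bc = 0.092*0.076 = 0.006992
ba+bc = 0.168; 2.303*icorr*(ba+bc) = 2.303*5.265×10^-4*0.168 = 2.0370496×10^-4
Rp = 0.006992 / 2.0370496×10^-4 = 34.3 ohm*cm^2

34.3 ohm*cm^2


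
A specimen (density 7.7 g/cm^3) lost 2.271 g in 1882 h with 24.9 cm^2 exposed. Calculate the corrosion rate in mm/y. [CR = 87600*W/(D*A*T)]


Apply the mm/y weight-loss relation: CR = 87600 * W / (D * A * T)
Numerator: 87600 * 2.271 = 198939.6
Denominator: 7.7 * 24.9 * 1882 = 360835.86
CR = 198939.6 / 360835.86 = 0.5513 mm/y

0.5513 mm/y


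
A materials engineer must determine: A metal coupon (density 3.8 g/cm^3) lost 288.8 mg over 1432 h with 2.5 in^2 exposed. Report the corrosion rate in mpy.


Apply the mpy weight-loss relation: CR = 534 * W / (D * A * T)
Numerator: 534 * 288.8 = 154219.2
Denominator: 3.8 * 2.5 * 1432 = 13604.0
CR = 154219.2 / 13604.0 = 11.3363 mpy

11.3363 mpy


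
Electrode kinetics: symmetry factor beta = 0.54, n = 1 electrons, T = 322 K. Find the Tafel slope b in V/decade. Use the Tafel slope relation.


Apply the Tafel slope relation: b = 2.303*R*T/(beta*n*F)
Numerator: 2.303 * 8.314 * 322 = 6165.38
Denominator: 0.54 * 1 * 96485 = 52101.9
b = 6165.38 / 52101.9 = 0.118 V/decade

0.118 V/decade


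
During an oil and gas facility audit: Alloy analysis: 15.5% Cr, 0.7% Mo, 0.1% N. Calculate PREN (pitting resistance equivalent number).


Apply the PREN formula: PREN = Cr + 3.3*Mo + 16*N
PREN = 15.5 + 3.3*0.7 + 16*0.1
PREN = 15.5 + 2.31 + 1.6 = 19.41

19.41


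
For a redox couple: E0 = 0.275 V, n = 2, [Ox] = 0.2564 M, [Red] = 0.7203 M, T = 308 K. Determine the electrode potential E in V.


Apply the Nernst equation: E = E0 + (RT/nF)*ln([Ox]/[Red])
Step 1: RT/nF = 8.314*308/(2*96485) = 0.01327 V
Step 2: [Ox]/[Red] = 0.2564/0.7203 = 0.355963
Step 3: ln(0.355963) = -1.032928
Step 4: correction = 0.01327 * -1.032928 = -0.014 V
E = 0.275 + -0.014 = 0.261 V

0.261 V


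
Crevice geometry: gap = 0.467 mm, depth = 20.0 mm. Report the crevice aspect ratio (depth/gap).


Aspect ratio = depth / gap
Ratio = 20.0 / 0.467 = 42.8

42.8


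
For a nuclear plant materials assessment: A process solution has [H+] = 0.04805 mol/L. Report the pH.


pH = −log10[H+]
pH = −log10(0.04805) = 1.32

1.32


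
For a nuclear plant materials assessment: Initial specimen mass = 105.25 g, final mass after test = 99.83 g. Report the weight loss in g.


Weight loss = initial − final
WL = 105.25 − 99.83 = 5.42 g

5.42 g


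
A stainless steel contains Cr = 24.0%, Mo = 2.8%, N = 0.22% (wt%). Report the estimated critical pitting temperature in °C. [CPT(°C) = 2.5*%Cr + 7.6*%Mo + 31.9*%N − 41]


Apply the ASTM G48 empirical CPT estimate: CPT(°C) = 2.5*%Cr + 7.6*%Mo + 31.9*%N − 41
2.5*24.0 = 60; 7.6*2.8 = 21.28; 31.9*0.22 = 7.018
CPT = 60 + 21.28 + 7.018 − 41 = 47.298 °C
Rounded to 0.1 °C: CPT ≈ 47.3 °C

47.3 °C


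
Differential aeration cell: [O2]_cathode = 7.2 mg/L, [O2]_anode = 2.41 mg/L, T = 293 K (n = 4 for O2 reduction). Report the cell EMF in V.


Apply the Nernst concentration-cell relation: E = (RT/nF)*ln(C_cathode/C_anode)
RT/nF = 8.314*293/(4*96485) = 0.00631187 V
ln(7.2/2.41) = 1.09445
E = 0.00631187 * 1.09445 = 0.00691 V

0.00691 V


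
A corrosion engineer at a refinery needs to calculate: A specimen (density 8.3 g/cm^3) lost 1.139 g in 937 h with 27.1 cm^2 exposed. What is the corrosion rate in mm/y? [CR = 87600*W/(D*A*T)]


Apply the mm/y weight-loss relation: CR = 87600 * W / (D * A * T)
Numerator: 87600 * 1.139 = 99776.4
Denominator: 8.3 * 27.1 * 937 = 210759.41
CR = 99776.4 / 210759.41 = 0.4734 mm/y

0.4734 mm/y


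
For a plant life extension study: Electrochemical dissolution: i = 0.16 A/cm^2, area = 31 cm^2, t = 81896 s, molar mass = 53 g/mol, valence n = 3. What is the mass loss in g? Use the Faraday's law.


Apply Faraday's law: m = i*A*t*M / (n*F)
Total charge passed Q = i*A*t = 0.16*31*81896 = 406204.16 C
m = Q*M/(n*F) = 406204.16*53/(3*96485) = 74.377 g

74.377 g


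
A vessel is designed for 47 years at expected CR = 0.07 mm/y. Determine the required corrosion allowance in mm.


Corrosion allowance = CR × design life
CA = 0.07 * 47 = 3.29 mm

3.29 mm


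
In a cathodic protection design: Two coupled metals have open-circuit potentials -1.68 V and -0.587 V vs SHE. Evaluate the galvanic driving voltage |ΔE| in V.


Driving voltage is the absolute potential difference.
|ΔE| = |-1.68 − (-0.587)| = 1.093 V

1.093 V


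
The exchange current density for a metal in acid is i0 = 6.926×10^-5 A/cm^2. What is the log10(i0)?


i0 = 6.926×10^-5 A/cm^2
log10(i0) = -4.16

-4.16


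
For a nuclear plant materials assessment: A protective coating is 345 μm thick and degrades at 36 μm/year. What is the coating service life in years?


Service life = thickness / degradation rate
Life = 345 / 36 = 9.6 years

9.6 years


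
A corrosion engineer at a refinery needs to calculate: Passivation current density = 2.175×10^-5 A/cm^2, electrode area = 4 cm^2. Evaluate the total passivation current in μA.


I = i_pass * A, then convert A → μA (×10^6)
I = 2.175×10^-5 * 4 * 10^6 = 87.0 μA

87.0 μA


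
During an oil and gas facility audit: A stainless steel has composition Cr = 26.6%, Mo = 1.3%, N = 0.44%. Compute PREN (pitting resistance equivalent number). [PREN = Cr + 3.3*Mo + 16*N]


Apply the PREN formula: PREN = Cr + 3.3*Mo + 16*N
PREN = 26.6 + 3.3*1.3 + 16*0.44
PREN = 26.6 + 4.29 + 7.04 = 37.93

37.93


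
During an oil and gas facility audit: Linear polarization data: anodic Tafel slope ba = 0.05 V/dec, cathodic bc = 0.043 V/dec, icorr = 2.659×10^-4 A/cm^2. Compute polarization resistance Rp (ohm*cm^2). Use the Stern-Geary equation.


Apply the Stern-Geary equation: Rp = ba*bc / (2.303*icorr*(ba+bc))
ba*bc = 0.05*0.043 = 0.00215
ba+bc = 0.093; 2.303*icorr*(ba+bc) = 2.303*2.659×10^-4*0.093 = 5.6950196×10^-5
Rp = 0.00215 / 5.6950196×10^-5 = 37.8 ohm*cm^2

37.8 ohm*cm^2


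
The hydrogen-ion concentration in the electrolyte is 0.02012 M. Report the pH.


pH = −log10[H+]
pH = −log10(0.02012) = 1.7

1.7


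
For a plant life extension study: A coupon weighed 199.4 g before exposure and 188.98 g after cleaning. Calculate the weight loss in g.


Weight loss = initial − final
WL = 199.4 − 188.98 = 10.42 g

10.42 g


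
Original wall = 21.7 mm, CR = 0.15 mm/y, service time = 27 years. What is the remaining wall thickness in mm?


Remaining wall = original − CR × time
t = 21.7 − 0.15*27 = 21.7 − 4.05 = 17.65 mm

17.65 mm


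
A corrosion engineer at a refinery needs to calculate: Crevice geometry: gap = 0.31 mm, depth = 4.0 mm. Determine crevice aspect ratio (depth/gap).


Aspect ratio = depth / gap
Ratio = 4.0 / 0.31 = 12.9

12.9


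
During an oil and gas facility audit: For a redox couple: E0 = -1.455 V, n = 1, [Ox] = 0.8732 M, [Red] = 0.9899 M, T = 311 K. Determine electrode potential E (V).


Apply the Nernst equation: E = E0 + (RT/nF)*ln([Ox]/[Red])
Step 1: RT/nF = 8.314*311/(1*96485) = 0.02679851 V
Step 2: [Ox]/[Red] = 0.8732/0.9899 = 0.882109
Step 3: ln(0.882109) = -0.12544
Step 4: correction = 0.02679851 * -0.12544 = -0.003 V
E = -1.455 + -0.003 = -1.458 V

-1.458 V


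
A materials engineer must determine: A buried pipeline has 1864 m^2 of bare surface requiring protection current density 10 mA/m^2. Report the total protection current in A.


I = area * current density, then convert mA → A (÷1000)
I = 1864 * 10 / 1000 = 18.64 A

18.64 A


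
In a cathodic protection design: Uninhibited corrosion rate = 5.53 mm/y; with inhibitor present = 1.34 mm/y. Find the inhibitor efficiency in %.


Apply the inhibitor-efficiency definition: IE = (CR_blank − CR_inh)/CR_blank × 100
IE = (5.53 − 1.34) / 5.53 × 100
IE = 4.19 / 5.53 × 100 = 75.8 %

75.8 %


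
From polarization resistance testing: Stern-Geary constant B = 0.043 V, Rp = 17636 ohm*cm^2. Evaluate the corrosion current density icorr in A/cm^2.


Apply the Stern-Geary relation: icorr = B / Rp
icorr = 0.043 / 17636 = 2.438×10^-6 A/cm^2

2.438×10^-6 A/cm^2


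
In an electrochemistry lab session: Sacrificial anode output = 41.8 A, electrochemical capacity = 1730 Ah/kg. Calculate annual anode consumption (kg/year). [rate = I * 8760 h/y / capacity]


Annual consumption = current * hours per year / capacity
Rate = 41.8 * 8760 / 1730 = 211.7 kg/year

211.7 kg/year


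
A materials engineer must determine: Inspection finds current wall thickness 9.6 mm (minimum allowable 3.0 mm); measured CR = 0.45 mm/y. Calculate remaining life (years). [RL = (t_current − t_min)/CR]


Apply the remaining-life relation: RL = (t_current − t_min) / CR
RL = (9.6 − 3.0) / 0.45 = 6.6 / 0.45 = 14.7 years

14.7 years


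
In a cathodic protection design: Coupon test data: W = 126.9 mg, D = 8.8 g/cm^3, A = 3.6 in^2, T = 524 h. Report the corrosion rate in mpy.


Apply the mpy weight-loss relation: CR = 534 * W / (D * A * T)
Numerator: 534 * 126.9 = 67764.6
Denominator: 8.8 * 3.6 * 524 = 16600.32
CR = 67764.6 / 16600.32 = 4.0821 mpy

4.0821 mpy


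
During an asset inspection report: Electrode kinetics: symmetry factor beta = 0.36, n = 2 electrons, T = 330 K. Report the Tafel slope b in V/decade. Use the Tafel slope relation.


Apply the Tafel slope relation: b = 2.303*R*T/(beta*n*F)
Numerator: 2.303 * 8.314 * 330 = 6318.56
Denominator: 0.36 * 2 * 96485 = 69469.2
b = 6318.56 / 69469.2 = 0.091 V/decade

0.091 V/decade


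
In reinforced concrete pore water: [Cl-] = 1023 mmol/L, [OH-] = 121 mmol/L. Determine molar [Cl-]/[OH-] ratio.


Threshold parameter = [Cl-] / [OH-] (molar basis; both in mmol/L, so units cancel)
Ratio = 1023 / 121 = 8.45

8.45


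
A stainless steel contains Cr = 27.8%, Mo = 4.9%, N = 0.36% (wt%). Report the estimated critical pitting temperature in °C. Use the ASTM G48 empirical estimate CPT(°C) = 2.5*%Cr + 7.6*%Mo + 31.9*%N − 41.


Apply the ASTM G48 empirical CPT estimate: CPT(°C) = 2.5*%Cr + 7.6*%Mo + 31.9*%N − 41
2.5*27.8 = 69.5; 7.6*4.9 = 37.24; 31.9*0.36 = 11.484
CPT = 69.5 + 37.24 + 11.484 − 41 = 77.224 °C
Rounded to 0.1 °C: CPT ≈ 77.2 °C

77.2 °C


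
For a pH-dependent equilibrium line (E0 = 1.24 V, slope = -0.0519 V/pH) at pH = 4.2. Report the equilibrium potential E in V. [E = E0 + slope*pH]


Apply the Pourbaix line equation: E = E0 + slope*pH
E = 1.24 + (-0.0519)*4.2 = 1.24 + (-0.21798) = 1.02202 V
Rounded to 3 decimal places: E = 1.022 V

1.022 V


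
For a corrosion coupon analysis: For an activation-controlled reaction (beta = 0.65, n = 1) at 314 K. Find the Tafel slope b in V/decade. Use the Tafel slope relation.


Apply the Tafel slope relation: b = 2.303*R*T/(beta*n*F)
Numerator: 2.303 * 8.314 * 314 = 6012.2
Denominator: 0.65 * 1 * 96485 = 62715.25
b = 6012.2 / 62715.25 = 0.096 V/decade

0.096 V/decade


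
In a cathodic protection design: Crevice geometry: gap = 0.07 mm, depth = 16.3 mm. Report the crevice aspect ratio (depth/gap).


Aspect ratio = depth / gap
Ratio = 16.3 / 0.07 = 232.9

232.9


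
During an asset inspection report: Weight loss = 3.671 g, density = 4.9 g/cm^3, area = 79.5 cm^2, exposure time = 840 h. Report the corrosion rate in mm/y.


Apply the mm/y weight-loss relation: CR = 87600 * W / (D * A * T)
Numerator: 87600 * 3.671 = 321579.6
Denominator: 4.9 * 79.5 * 840 = 327222.0
CR = 321579.6 / 327222.0 = 0.982757 mm/y

0.982757 mm/y


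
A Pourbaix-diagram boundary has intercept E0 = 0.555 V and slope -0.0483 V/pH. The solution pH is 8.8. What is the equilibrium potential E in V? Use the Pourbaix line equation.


Apply the Pourbaix line equation: E = E0 + slope*pH
E = 0.555 + (-0.0483)*8.8 = 0.555 + (-0.42504) = 0.12996 V
Rounded to 4 decimal places: E = 0.1300 V

0.1300 V


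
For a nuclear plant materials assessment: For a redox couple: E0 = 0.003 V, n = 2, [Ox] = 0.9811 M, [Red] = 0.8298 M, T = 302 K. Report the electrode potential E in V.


Apply the Nernst equation: E = E0 + (RT/nF)*ln([Ox]/[Red])
Step 1: RT/nF = 8.314*302/(2*96485) = 0.01301149 V
Step 2: [Ox]/[Red] = 0.9811/0.8298 = 1.182333
Step 3: ln(1.182333) = 0.16749
Step 4: correction = 0.01301149 * 0.16749 = 0.002 V
E = 0.003 + 0.002 = 0.005 V

0.005 V


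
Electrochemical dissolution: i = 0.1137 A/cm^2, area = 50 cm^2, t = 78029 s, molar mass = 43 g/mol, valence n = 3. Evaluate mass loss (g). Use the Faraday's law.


Apply Faraday's law: m = i*A*t*M / (n*F)
Total charge passed Q = i*A*t = 0.1137*50*78029 = 443594.865 C
m = Q*M/(n*F) = 443594.865*43/(3*96485) = 65.8983 g

65.8983 g


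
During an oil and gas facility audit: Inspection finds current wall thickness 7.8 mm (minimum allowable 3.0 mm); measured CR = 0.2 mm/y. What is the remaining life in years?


Apply the remaining-life relation: RL = (t_current − t_min) / CR
RL = (7.8 − 3.0) / 0.2 = 4.8 / 0.2 = 24.0 years

24.0 years


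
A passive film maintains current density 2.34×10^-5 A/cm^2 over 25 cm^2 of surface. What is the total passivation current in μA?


I = i_pass * A, then convert A → μA (×10^6)
I = 2.34×10^-5 * 25 * 10^6 = 585.0 μA

585.0 μA


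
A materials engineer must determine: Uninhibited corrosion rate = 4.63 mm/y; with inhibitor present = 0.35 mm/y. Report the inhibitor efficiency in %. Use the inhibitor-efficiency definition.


Apply the inhibitor-efficiency definition: IE = (CR_blank − CR_inh)/CR_blank × 100
IE = (4.63 − 0.35) / 4.63 × 100
IE = 4.28 / 4.63 × 100 = 92.4 %

92.4 %


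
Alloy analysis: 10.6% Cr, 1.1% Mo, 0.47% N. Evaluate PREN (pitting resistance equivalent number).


Apply the PREN formula: PREN = Cr + 3.3*Mo + 16*N
PREN = 10.6 + 3.3*1.1 + 16*0.47
PREN = 10.6 + 3.63 + 7.52 = 21.75

21.75


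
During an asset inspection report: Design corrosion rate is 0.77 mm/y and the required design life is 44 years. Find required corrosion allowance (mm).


Corrosion allowance = CR × design life
CA = 0.77 * 44 = 33.88 mm

33.88 mm


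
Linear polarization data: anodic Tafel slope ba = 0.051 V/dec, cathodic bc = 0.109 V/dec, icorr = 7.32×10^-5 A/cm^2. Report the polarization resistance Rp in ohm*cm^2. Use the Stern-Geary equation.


Apply the Stern-Geary equation: Rp = ba*bc / (2.303*icorr*(ba+bc))
ba*bc = 0.051*0.109 = 0.005559
ba+bc = 0.16; 2.303*icorr*(ba+bc) = 2.303*7.32×10^-5*0.16 = 2.6972736×10^-5
Rp = 0.005559 / 2.6972736×10^-5 = 206.1 ohm*cm^2

206.1 ohm*cm^2


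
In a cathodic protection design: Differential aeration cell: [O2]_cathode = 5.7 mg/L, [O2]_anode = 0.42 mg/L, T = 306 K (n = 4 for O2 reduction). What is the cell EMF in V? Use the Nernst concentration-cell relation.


Apply the Nernst concentration-cell relation: E = (RT/nF)*ln(C_cathode/C_anode)
RT/nF = 8.314*306/(4*96485) = 0.00659192 V
ln(5.7/0.42) = 2.60797
E = 0.00659192 * 2.60797 = 0.01719 V

0.01719 V


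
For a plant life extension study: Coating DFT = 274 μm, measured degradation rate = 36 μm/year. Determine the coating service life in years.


Service life = thickness / degradation rate
Life = 274 / 36 = 7.6 years

7.6 years


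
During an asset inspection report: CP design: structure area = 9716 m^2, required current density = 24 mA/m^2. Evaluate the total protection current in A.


I = area * current density, then convert mA → A (÷1000)
I = 9716 * 24 / 1000 = 233.18 A

233.18 A


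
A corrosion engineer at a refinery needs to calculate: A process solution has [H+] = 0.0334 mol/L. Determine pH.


pH = −log10[H+]
pH = −log10(0.0334) = 1.48

1.48


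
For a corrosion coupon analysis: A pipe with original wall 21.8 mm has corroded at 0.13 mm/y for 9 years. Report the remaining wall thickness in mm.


Remaining wall = original − CR × time
t = 21.8 − 0.13*9 = 21.8 − 1.17 = 20.63 mm

20.63 mm


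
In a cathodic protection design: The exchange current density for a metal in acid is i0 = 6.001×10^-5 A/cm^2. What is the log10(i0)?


i0 = 6.001×10^-5 A/cm^2
log10(i0) = -4.222

-4.222


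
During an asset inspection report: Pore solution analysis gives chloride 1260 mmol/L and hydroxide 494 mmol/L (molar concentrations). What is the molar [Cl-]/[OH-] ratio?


Threshold parameter = [Cl-] / [OH-] (molar basis; both in mmol/L, so units cancel)
Ratio = 1260 / 494 = 2.55

2.55


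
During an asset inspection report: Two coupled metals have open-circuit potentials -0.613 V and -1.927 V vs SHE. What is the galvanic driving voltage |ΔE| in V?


Driving voltage is the absolute potential difference.
|ΔE| = |-0.613 − (-1.927)| = 1.314 V

1.314 V


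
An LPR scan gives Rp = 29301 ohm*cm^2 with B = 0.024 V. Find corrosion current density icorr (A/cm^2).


Apply the Stern-Geary relation: icorr = B / Rp
icorr = 0.024 / 29301 = 8.191×10^-7 A/cm^2

8.191×10^-7 A/cm^2


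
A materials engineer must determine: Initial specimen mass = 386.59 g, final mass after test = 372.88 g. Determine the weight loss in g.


Weight loss = initial − final
WL = 386.59 − 372.88 = 13.71 g

13.71 g


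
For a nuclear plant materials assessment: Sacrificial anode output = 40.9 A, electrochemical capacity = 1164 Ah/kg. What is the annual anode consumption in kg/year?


Annual consumption = current * hours per year / capacity
Rate = 40.9 * 8760 / 1164 = 307.8 kg/year

307.8 kg/year


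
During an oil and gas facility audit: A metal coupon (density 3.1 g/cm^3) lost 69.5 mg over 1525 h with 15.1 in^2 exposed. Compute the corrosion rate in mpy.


Apply the mpy weight-loss relation: CR = 534 * W / (D * A * T)
Numerator: 534 * 69.5 = 37113.0
Denominator: 3.1 * 15.1 * 1525 = 71385.25
CR = 37113.0 / 71385.25 = 0.5199 mpy

0.5199 mpy


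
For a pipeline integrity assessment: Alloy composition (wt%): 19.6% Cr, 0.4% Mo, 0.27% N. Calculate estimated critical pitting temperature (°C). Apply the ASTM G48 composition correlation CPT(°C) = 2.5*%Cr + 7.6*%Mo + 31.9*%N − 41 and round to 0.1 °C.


Apply the ASTM G48 empirical CPT estimate: CPT(°C) = 2.5*%Cr + 7.6*%Mo + 31.9*%N − 41
2.5*19.6 = 49; 7.6*0.4 = 3.04; 31.9*0.27 = 8.613
CPT = 49 + 3.04 + 8.613 − 41 = 19.653 °C
Rounded to 0.1 °C: CPT ≈ 19.7 °C

19.7 °C


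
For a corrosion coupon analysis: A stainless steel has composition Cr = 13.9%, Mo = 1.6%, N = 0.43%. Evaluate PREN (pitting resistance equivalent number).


Apply the PREN formula: PREN = Cr + 3.3*Mo + 16*N
PREN = 13.9 + 3.3*1.6 + 16*0.43
PREN = 13.9 + 5.28 + 6.88 = 26.06

26.06


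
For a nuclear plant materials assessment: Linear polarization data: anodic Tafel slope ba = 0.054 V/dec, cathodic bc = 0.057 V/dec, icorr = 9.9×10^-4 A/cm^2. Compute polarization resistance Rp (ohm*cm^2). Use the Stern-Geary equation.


Apply the Stern-Geary equation: Rp = ba*bc / (2.303*icorr*(ba+bc))
ba*bc = 0.054*0.057 = 0.003078
ba+bc = 0.111; 2.303*icorr*(ba+bc) = 2.303*9.9×10^-4*0.111 = 2.5307667×10^-4
Rp = 0.003078 / 2.5307667×10^-4 = 12.2 ohm*cm^2

12.2 ohm*cm^2


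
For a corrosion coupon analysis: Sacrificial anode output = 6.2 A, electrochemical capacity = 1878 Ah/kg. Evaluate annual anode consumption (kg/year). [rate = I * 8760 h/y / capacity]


Annual consumption = current * hours per year / capacity
Rate = 6.2 * 8760 / 1878 = 28.9 kg/year

28.9 kg/year


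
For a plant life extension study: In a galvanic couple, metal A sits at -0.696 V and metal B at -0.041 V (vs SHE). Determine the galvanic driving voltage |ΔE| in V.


Driving voltage is the absolute potential difference.
|ΔE| = |-0.696 − (-0.041)| = 0.655 V

0.655 V


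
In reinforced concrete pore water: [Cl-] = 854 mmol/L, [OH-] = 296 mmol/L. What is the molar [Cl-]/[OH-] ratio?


Threshold parameter = [Cl-] / [OH-] (molar basis; both in mmol/L, so units cancel)
Ratio = 854 / 296 = 2.89

2.89


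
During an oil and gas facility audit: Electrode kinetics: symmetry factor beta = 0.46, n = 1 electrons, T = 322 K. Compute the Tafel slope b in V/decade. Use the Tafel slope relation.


Apply the Tafel slope relation: b = 2.303*R*T/(beta*n*F)
Numerator: 2.303 * 8.314 * 322 = 6165.38
Denominator: 0.46 * 1 * 96485 = 44383.1
b = 6165.38 / 44383.1 = 0.139 V/decade

0.139 V/decade


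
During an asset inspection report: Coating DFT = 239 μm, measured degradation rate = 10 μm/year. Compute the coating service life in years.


Service life = thickness / degradation rate
Life = 239 / 10 = 23.9 years

23.9 years


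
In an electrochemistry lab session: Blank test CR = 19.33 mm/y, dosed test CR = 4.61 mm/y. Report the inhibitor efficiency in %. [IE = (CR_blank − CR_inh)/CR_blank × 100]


Apply the inhibitor-efficiency definition: IE = (CR_blank − CR_inh)/CR_blank × 100
IE = (19.33 − 4.61) / 19.33 × 100
IE = 14.72 / 19.33 × 100 = 76.2 %

76.2 %


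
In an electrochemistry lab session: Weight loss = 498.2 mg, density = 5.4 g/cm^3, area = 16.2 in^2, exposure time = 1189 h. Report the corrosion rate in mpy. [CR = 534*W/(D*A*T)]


Apply the mpy weight-loss relation: CR = 534 * W / (D * A * T)
Numerator: 534 * 498.2 = 266038.8
Denominator: 5.4 * 16.2 * 1189 = 104013.72
CR = 266038.8 / 104013.72 = 2.558 mpy

2.558 mpy


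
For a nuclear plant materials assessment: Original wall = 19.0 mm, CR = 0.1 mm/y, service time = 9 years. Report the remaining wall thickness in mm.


Remaining wall = original − CR × time
t = 19.0 − 0.1*9 = 19.0 − 0.9 = 18.1 mm

18.1 mm


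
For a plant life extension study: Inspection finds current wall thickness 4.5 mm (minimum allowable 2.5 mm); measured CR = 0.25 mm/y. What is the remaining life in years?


Apply the remaining-life relation: RL = (t_current − t_min) / CR
RL = (4.5 − 2.5) / 0.25 = 2.0 / 0.25 = 8.0 years

8.0 years


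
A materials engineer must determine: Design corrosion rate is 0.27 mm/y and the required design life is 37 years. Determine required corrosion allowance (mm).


Corrosion allowance = CR × design life
CA = 0.27 * 37 = 9.99 mm

9.99 mm


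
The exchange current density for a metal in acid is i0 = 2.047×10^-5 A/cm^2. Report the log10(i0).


i0 = 2.047×10^-5 A/cm^2
log10(i0) = -4.689

-4.689


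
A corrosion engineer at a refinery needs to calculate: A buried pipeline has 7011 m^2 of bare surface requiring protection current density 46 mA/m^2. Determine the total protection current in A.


I = area * current density, then convert mA → A (÷1000)
I = 7011 * 46 / 1000 = 322.51 A

322.51 A


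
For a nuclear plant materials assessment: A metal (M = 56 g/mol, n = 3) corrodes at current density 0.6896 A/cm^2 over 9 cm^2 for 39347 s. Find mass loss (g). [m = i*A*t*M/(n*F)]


Apply Faraday's law: m = i*A*t*M / (n*F)
Total charge passed Q = i*A*t = 0.6896*9*39347 = 244203.2208 C
m = Q*M/(n*F) = 244203.2208*56/(3*96485) = 47.245 g

47.245 g


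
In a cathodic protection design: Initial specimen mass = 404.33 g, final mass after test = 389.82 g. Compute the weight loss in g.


Weight loss = initial − final
WL = 404.33 − 389.82 = 14.51 g

14.51 g


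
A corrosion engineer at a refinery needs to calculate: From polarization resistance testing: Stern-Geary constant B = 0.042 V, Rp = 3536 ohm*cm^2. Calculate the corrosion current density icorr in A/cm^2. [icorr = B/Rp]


Apply the Stern-Geary relation: icorr = B / Rp
icorr = 0.042 / 3536 = 1.188×10^-5 A/cm^2

1.188×10^-5 A/cm^2


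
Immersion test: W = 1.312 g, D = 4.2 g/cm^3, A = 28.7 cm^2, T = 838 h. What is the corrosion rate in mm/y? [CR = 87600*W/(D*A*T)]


Apply the mm/y weight-loss relation: CR = 87600 * W / (D * A * T)
Numerator: 87600 * 1.312 = 114931.2
Denominator: 4.2 * 28.7 * 838 = 101012.52
CR = 114931.2 / 101012.52 = 1.1378 mm/y

1.1378 mm/y


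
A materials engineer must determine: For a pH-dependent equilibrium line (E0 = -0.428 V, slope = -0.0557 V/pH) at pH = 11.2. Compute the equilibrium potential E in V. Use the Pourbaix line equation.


Apply the Pourbaix line equation: E = E0 + slope*pH
E = -0.428 + (-0.0557)*11.2 = -0.428 + (-0.62384) = -1.05184 V
Rounded to 3 decimal places: E = -1.052 V

-1.052 V


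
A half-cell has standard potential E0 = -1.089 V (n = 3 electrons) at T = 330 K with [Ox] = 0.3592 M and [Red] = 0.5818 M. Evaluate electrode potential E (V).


Apply the Nernst equation: E = E0 + (RT/nF)*ln([Ox]/[Red])
Step 1: RT/nF = 8.314*330/(3*96485) = 0.00947857 V
Step 2: [Ox]/[Red] = 0.3592/0.5818 = 0.617394
Step 3: ln(0.617394) = -0.482248
Step 4: correction = 0.00947857 * -0.482248 = -0.0046 V
E = -1.089 + -0.0046 = -1.0936 V

-1.0936 V


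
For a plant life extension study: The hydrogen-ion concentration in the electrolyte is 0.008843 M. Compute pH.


pH = −log10[H+]
pH = −log10(0.008843) = 2.05

2.05


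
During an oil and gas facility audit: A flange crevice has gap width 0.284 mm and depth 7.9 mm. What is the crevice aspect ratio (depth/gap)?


Aspect ratio = depth / gap
Ratio = 7.9 / 0.284 = 27.8

27.8


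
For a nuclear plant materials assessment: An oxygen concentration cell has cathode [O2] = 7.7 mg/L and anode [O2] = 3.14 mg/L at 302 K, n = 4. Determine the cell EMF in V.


Apply the Nernst concentration-cell relation: E = (RT/nF)*ln(C_cathode/C_anode)
RT/nF = 8.314*302/(4*96485) = 0.00650575 V
ln(7.7/3.14) = 0.897
E = 0.00650575 * 0.897 = 0.00584 V

0.00584 V


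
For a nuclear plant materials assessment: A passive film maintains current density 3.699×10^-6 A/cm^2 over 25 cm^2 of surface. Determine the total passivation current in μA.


I = i_pass * A, then convert A → μA (×10^6)
I = 3.699×10^-6 * 25 * 10^6 = 92.48 μA

92.48 μA


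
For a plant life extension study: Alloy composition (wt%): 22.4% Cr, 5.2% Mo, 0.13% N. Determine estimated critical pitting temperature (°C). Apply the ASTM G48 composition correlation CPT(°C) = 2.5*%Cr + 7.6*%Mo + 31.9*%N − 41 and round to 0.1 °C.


Apply the ASTM G48 empirical CPT estimate: CPT(°C) = 2.5*%Cr + 7.6*%Mo + 31.9*%N − 41
2.5*22.4 = 56; 7.6*5.2 = 39.52; 31.9*0.13 = 4.147
CPT = 56 + 39.52 + 4.147 − 41 = 58.667 °C
Rounded to 0.1 °C: CPT ≈ 58.7 °C

58.7 °C


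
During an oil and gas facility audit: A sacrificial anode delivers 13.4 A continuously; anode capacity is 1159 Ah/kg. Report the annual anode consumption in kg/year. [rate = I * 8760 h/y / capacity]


Annual consumption = current * hours per year / capacity
Rate = 13.4 * 8760 / 1159 = 101.3 kg/year

101.3 kg/year


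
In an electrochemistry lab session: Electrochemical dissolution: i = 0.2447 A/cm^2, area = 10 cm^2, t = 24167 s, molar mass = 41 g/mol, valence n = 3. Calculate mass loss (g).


Apply Faraday's law: m = i*A*t*M / (n*F)
Total charge passed Q = i*A*t = 0.2447*10*24167 = 59136.649 C
m = Q*M/(n*F) = 59136.649*41/(3*96485) = 8.376 g

8.376 g


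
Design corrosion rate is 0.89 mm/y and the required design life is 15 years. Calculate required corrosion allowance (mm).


Corrosion allowance = CR × design life
CA = 0.89 * 15 = 13.35 mm

13.35 mm


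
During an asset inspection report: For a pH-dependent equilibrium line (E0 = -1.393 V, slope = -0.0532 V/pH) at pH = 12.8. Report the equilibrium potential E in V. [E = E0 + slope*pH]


Apply the Pourbaix line equation: E = E0 + slope*pH
E = -1.393 + (-0.0532)*12.8 = -1.393 + (-0.68096) = -2.07396 V
Rounded to 3 decimal places: E = -2.074 V

-2.074 V
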